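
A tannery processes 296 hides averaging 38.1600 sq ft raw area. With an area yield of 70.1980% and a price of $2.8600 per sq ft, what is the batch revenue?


Raw_total = N * avg_area = 296 * 38.1600 = 11295.3600 sq ft
Finished = Raw_total * yield / 100 = 11295.3600 * 70.1980 / 100 = 7929.1168 sq ft
Value = Finished * price = 7929.1168 * 2.8600 = 22677.2741 $


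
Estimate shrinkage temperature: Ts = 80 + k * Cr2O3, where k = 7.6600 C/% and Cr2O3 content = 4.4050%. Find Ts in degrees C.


Formula: Ts = 80 + k * Cr2O3
Substituting: Ts = 80 + 7.6600 * 4.4050
Result: 113.7423 C


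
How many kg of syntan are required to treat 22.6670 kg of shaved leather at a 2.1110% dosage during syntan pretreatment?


Formula: Syntan = substrate * pct / 100
Substituting: Syntan = 22.6670 * 2.1110 / 100
Result: 0.4785 kg


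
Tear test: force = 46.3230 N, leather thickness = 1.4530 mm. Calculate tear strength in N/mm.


Formula: Tear strength = force / thickness
Substituting: Tear strength = 46.3230 / 1.4530
Result: 31.8809 N/mm


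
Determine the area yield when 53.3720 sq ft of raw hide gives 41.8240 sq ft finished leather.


Formula: Yield = finished / raw * 100
Substituting: Yield = 41.8240 / 53.3720 * 100
Result: 78.3632 %


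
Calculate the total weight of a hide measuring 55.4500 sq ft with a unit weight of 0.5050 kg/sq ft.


Formula: Weight = area * weight_per_sqft
Substituting: Weight = 55.4500 * 0.5050
Result: 28.0023 kg


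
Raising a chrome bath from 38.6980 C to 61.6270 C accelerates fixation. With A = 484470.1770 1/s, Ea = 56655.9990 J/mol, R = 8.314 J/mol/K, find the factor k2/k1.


T1 = 38.6980 + 273.15 = 311.8480 K; T2 = 61.6270 + 273.15 = 334.7770 K
k1 = A * exp(-Ea/(R*T1)) = 484470.1770 * exp(-56655.9990/(8.314*311.8480)) = 1.5668e-04 1/s
k2 = A * exp(-Ea/(R*T2)) = 484470.1770 * exp(-56655.9990/(8.314*334.7770)) = 6.9987e-04 1/s
k2/k1 = 6.9987e-04 / 1.5668e-04 = 4.4667


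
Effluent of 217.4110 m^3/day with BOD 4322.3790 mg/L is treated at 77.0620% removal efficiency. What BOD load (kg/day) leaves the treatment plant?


Load_in = volume * conc / 1000 = 217.4110 * 4322.3790 / 1000 = 939.7327 kg/day
Removed = Load_in * eff / 100 = 939.7327 * 77.0620 / 100 = 724.1768 kg/day
Load_out = Load_in - Removed = 939.7327 - 724.1768 = 215.5559 kg/day


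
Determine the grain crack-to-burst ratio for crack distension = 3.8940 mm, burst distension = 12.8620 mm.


Formula: Ratio = crack / burst
Substituting: Ratio = 3.8940 / 12.8620
Result: 0.3028


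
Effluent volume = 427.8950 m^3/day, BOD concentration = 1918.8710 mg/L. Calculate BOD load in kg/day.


Formula: BOD_load = volume * conc / 1000
Substituting: BOD_load = 427.8950 * 1918.8710 / 1000
Result: 821.0753 kg/day


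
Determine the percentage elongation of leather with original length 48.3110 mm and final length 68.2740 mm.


Formula: Elongation = (Lf - L0) / L0 * 100
Substituting: Elongation = (68.2740 - 48.3110) / 48.3110 * 100
Result: 41.3219 %


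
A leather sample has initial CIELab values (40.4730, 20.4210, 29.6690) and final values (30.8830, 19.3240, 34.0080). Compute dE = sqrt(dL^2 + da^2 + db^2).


dL = -9.5900, da = -1.0970, db = 4.3390
dE = sqrt((-9.5900)^2 + (-1.0970)^2 + 4.3390^2) = 10.5829


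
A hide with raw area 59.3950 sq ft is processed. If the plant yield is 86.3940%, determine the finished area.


Formula: finished = raw * yield / 100
Substituting: finished = 59.3950 * 86.3940 / 100
Result: 51.3137 sq ft


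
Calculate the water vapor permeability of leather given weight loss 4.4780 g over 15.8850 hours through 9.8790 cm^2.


Formula: WVP = loss / (area * time)
Substituting: WVP = 4.4780 / (9.8790 * 15.8850)
Result: 0.0285354 g/(cm^2*hr)


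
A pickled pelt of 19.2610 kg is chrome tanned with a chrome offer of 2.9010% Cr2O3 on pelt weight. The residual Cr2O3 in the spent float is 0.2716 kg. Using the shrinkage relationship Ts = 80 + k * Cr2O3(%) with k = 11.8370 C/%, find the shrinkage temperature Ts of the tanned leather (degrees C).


Offered = pelt * offer_pct / 100 = 19.2610 * 2.9010 / 100 = 0.5588 kg
Uptake = offered - residual = 0.5588 - 0.2716 = 0.2872 kg
Cr2O3% on pelt = uptake / pelt * 100 = 0.2872 / 19.2610 * 100 = 1.4909 %
Ts = 80 + k * Cr2O3% = 80 + 11.8370 * 1.4909 = 97.6477 C


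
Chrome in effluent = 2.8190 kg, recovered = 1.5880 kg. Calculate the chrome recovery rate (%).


Formula: Recovery = recovered / input * 100
Substituting: Recovery = 1.5880 / 2.8190 * 100
Result: 56.3320 %


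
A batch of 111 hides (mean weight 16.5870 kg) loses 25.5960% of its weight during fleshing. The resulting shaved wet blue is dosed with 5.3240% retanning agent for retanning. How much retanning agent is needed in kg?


Total_raw = N * avg_wt = 111 * 16.5870 = 1841.1570 kg
Substrate = Total_raw * (1 - loss/100) = 1841.1570 * (1 - 25.5960/100) = 1369.8945 kg
Retan = Substrate * pct / 100 = 1369.8945 * 5.3240 / 100 = 72.9332 kg


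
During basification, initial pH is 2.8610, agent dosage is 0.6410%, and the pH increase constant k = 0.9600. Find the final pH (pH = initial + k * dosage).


Formula: pH_final = pH_initial + k * base_pct
Substituting: pH_final = 2.8610 + 0.9600 * 0.6410
Result: 3.4764


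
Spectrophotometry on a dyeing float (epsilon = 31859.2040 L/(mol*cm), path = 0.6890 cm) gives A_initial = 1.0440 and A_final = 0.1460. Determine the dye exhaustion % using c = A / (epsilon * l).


c_initial = A_i / (epsilon * l) = 1.0440 / (31859.2040 * 0.6890) = 4.7560e-05 mol/L
c_final = A_f / (epsilon * l) = 0.1460 / (31859.2040 * 0.6890) = 6.6512e-06 mol/L
Exhaustion = (c_initial - c_final) / c_initial * 100 = (4.7560e-05 - 6.6512e-06) / 4.7560e-05 * 100 = 86.0153 %


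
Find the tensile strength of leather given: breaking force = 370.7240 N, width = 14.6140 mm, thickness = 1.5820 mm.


Formula: TS = force / (width * thickness)
Substituting: TS = 370.7240 / (14.6140 * 1.5820)
Result: 16.0352 N/mm^2


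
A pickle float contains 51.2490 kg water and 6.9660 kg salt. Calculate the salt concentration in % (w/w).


Formula: Conc = salt / (water + salt) * 100
Substituting: Conc = 6.9660 / (51.2490 + 6.9660) * 100
Result: 11.9660 %


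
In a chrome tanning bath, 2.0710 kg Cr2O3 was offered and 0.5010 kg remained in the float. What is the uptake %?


Formula: Uptake = (offered - residual) / offered * 100
Substituting: Uptake = (2.0710 - 0.5010) / 2.0710 * 100
Result: 75.8088 %


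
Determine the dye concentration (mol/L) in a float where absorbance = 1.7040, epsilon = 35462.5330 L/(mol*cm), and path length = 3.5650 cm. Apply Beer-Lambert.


Formula: c = A / (epsilon * l)
Substituting: c = 1.7040 / (35462.5330 * 3.5650)
Result: 1.3478e-05 mol/L


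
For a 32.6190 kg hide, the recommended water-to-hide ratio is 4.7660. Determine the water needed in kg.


Formula: Water = hide_weight * ratio
Substituting: Water = 32.6190 * 4.7660
Result: 155.4622 kg


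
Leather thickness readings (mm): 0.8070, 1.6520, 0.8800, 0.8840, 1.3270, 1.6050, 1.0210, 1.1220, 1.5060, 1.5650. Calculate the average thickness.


Formula: Average = sum / n
Substituting: Average = 12.3690 / 10
Result: 1.2369 mm


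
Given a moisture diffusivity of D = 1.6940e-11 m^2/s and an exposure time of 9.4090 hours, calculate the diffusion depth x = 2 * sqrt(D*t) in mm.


t = 9.4090 hr * 3600 = 33872.4000 s
D * t = 1.6940e-11 * 33872.4000 = 5.7380e-07
x = 2 * sqrt(D*t) = 2 * sqrt(5.7380e-07) = 0.00151499 m = 1.5150 mm


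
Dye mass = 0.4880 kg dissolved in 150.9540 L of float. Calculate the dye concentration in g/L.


Formula: Conc = dye_mass(kg) / volume(L) * 1000
Substituting: Conc = 0.4880 / 150.9540 * 1000
Result: 3.2328 g/L


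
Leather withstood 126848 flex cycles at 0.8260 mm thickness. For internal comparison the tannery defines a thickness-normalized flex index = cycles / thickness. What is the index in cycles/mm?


Formula: Index = cycles / thickness
Substituting: Index = 126848 / 0.8260
Result: 153569.0073 cycles/mm


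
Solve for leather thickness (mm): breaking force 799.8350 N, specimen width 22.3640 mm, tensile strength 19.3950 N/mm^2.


Formula: t = F / (TS * w)
Substituting: t = 799.8350 / (19.3950 * 22.3640)
Result: 1.8440 mm


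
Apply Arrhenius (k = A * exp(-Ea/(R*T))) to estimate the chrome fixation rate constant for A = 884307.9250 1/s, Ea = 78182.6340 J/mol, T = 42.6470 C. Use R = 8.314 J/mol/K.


T_K = T_C + 273.15 = 42.6470 + 273.15 = 315.7970 K
exponent = -Ea / (R * T_K) = -78182.6340 / (8.314 * 315.7970) = -29.7778
k = A * exp(exponent) = 884307.9250 * exp(-29.7778) = 1.0334e-07 1/s


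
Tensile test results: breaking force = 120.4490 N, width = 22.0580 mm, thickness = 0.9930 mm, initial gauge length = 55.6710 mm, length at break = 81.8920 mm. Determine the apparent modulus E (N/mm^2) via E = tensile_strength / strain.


TS = F / (w * t) = 120.4490 / (22.0580 * 0.9930) = 5.4991 N/mm^2
strain = (Lf - L0) / L0 = (81.8920 - 55.6710) / 55.6710 = 0.4710
E = TS / strain = 5.4991 / 0.4710 = 11.6753 N/mm^2


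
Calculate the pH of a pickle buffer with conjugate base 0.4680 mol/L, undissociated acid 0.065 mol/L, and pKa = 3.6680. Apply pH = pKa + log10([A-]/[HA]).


ratio = [A-] / [HA] = 0.4680 / 0.065 = 7.2000
log10(ratio) = 0.8573
pH = pKa + log10(ratio) = 3.6680 + 0.8573 = 4.5253


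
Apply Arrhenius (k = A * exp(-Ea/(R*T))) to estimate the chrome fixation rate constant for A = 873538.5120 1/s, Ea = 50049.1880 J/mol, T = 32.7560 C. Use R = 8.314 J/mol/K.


T_K = T_C + 273.15 = 32.7560 + 273.15 = 305.9060 K
exponent = -Ea / (R * T_K) = -50049.1880 / (8.314 * 305.9060) = -19.6788
k = A * exp(exponent) = 873538.5120 * exp(-19.6788) = 0.00248245 1/s


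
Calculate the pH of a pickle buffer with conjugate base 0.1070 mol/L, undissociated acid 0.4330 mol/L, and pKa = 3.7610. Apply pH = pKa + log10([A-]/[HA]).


ratio = [A-] / [HA] = 0.1070 / 0.4330 = 0.2471
log10(ratio) = -0.6071
pH = pKa + log10(ratio) = 3.7610 - 0.6071 = 3.1539


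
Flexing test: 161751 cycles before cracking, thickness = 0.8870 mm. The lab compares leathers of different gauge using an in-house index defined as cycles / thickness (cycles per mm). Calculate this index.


Formula: Index = cycles / thickness
Substituting: Index = 161751 / 0.8870
Result: 182357.3844 cycles/mm


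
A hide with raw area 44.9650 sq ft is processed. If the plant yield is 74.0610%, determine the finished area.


Formula: finished = raw * yield / 100
Substituting: finished = 44.9650 * 74.0610 / 100
Result: 33.3015 sq ft


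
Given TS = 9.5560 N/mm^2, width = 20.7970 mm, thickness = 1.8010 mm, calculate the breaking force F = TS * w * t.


Formula: F = TS * w * t
Substituting: F = 9.5560 * 20.7970 * 1.8010
Result: 357.9238 N


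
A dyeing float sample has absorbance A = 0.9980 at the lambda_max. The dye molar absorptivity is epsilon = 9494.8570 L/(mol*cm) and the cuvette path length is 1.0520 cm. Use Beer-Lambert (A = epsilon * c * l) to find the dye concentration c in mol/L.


Formula: c = A / (epsilon * l)
Substituting: c = 0.9980 / (9494.8570 * 1.0520)
Result: 9.9914e-05 mol/L


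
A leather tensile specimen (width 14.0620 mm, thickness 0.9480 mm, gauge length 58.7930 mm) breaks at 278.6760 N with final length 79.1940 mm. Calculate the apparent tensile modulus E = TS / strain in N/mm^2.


TS = F / (w * t) = 278.6760 / (14.0620 * 0.9480) = 20.9047 N/mm^2
strain = (Lf - L0) / L0 = (79.1940 - 58.7930) / 58.7930 = 0.3470
E = TS / strain = 20.9047 / 0.3470 = 60.2446 N/mm^2


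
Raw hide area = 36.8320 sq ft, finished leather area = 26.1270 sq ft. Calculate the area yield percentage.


Formula: Yield = finished / raw * 100
Substituting: Yield = 26.1270 / 36.8320 * 100
Result: 70.9356 %


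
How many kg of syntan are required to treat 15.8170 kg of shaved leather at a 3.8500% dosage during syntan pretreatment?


Formula: Syntan = substrate * pct / 100
Substituting: Syntan = 15.8170 * 3.8500 / 100
Result: 0.6090 kg


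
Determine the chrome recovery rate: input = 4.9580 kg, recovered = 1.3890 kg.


Formula: Recovery = recovered / input * 100
Substituting: Recovery = 1.3890 / 4.9580 * 100
Result: 28.0153 %


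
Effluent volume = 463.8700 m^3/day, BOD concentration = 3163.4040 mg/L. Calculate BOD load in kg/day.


Formula: BOD_load = volume * conc / 1000
Substituting: BOD_load = 463.8700 * 3163.4040 / 1000
Result: 1467.4082 kg/day


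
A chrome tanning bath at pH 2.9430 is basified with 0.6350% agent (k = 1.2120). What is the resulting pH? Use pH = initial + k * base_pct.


Formula: pH_final = pH_initial + k * base_pct
Substituting: pH_final = 2.9430 + 1.2120 * 0.6350
Result: 3.7126


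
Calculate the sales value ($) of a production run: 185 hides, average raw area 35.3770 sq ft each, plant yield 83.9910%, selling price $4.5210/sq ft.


Raw_total = N * avg_area = 185 * 35.3770 = 6544.7450 sq ft
Finished = Raw_total * yield / 100 = 6544.7450 * 83.9910 / 100 = 5496.9968 sq ft
Value = Finished * price = 5496.9968 * 4.5210 = 24851.9224 $


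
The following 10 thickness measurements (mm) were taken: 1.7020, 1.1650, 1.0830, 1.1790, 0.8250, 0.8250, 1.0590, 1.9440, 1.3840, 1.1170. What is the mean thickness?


Formula: Average = sum / n
Substituting: Average = 12.2830 / 10
Result: 1.2283 mm


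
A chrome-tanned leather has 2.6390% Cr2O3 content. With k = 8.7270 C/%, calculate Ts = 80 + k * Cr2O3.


Formula: Ts = 80 + k * Cr2O3
Substituting: Ts = 80 + 8.7270 * 2.6390
Result: 103.0306 C


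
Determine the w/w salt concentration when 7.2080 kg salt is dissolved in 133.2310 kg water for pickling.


Formula: Conc = salt / (water + salt) * 100
Substituting: Conc = 7.2080 / (133.2310 + 7.2080) * 100
Result: 5.1325 %


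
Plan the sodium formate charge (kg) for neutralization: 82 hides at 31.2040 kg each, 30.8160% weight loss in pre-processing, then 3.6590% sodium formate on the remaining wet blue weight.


Total_raw = N * avg_wt = 82 * 31.2040 = 2558.7280 kg
Substrate = Total_raw * (1 - loss/100) = 2558.7280 * (1 - 30.8160/100) = 1770.2304 kg
Neutralizer = Substrate * pct / 100 = 1770.2304 * 3.6590 / 100 = 64.7727 kg


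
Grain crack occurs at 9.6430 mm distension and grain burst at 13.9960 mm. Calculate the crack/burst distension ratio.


Formula: Ratio = crack / burst
Substituting: Ratio = 9.6430 / 13.9960
Result: 0.6890


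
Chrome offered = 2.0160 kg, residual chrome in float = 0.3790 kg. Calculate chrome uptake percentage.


Formula: Uptake = (offered - residual) / offered * 100
Substituting: Uptake = (2.0160 - 0.3790) / 2.0160 * 100
Result: 81.2004 %


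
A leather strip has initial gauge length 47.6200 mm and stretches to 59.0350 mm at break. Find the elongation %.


Formula: Elongation = (Lf - L0) / L0 * 100
Substituting: Elongation = (59.0350 - 47.6200) / 47.6200 * 100
Result: 23.9710 %


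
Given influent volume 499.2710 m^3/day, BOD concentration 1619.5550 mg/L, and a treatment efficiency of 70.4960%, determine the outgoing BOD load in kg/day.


Load_in = volume * conc / 1000 = 499.2710 * 1619.5550 / 1000 = 808.5968 kg/day
Removed = Load_in * eff / 100 = 808.5968 * 70.4960 / 100 = 570.0284 kg/day
Load_out = Load_in - Removed = 808.5968 - 570.0284 = 238.5684 kg/day


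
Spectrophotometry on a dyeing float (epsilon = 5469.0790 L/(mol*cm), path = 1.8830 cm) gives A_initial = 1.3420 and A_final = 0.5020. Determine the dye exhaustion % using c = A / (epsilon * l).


c_initial = A_i / (epsilon * l) = 1.3420 / (5469.0790 * 1.8830) = 1.3031e-04 mol/L
c_final = A_f / (epsilon * l) = 0.5020 / (5469.0790 * 1.8830) = 4.8746e-05 mol/L
Exhaustion = (c_initial - c_final) / c_initial * 100 = (1.3031e-04 - 4.8746e-05) / 1.3031e-04 * 100 = 62.5931 %


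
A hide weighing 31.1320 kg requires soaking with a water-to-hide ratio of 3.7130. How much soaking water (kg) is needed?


Formula: Water = hide_weight * ratio
Substituting: Water = 31.1320 * 3.7130
Result: 115.5931 kg


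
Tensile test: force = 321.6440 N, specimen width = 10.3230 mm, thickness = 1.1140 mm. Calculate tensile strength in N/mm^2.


Formula: TS = force / (width * thickness)
Substituting: TS = 321.6440 / (10.3230 * 1.1140)
Result: 27.9695 N/mm^2


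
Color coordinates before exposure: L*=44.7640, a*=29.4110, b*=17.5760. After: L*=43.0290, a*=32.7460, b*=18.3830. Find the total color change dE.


dL = -1.7350, da = 3.3350, db = 0.8070
dE = sqrt((-1.7350)^2 + 3.3350^2 + 0.8070^2) = 3.8450


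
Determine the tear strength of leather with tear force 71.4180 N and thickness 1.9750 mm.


Formula: Tear strength = force / thickness
Substituting: Tear strength = 71.4180 / 1.9750
Result: 36.1610 N/mm


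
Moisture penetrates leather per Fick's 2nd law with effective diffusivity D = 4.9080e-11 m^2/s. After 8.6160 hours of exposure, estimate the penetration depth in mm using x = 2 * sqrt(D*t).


t = 8.6160 hr * 3600 = 31017.6000 s
D * t = 4.9080e-11 * 31017.6000 = 1.5223e-06
x = 2 * sqrt(D*t) = 2 * sqrt(1.5223e-06) = 0.00246767 m = 2.4677 mm


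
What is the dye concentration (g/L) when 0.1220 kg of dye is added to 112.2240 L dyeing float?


Formula: Conc = dye_mass(kg) / volume(L) * 1000
Substituting: Conc = 0.1220 / 112.2240 * 1000
Result: 1.0871 g/L


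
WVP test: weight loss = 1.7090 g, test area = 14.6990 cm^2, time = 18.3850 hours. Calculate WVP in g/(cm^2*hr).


Formula: WVP = loss / (area * time)
Substituting: WVP = 1.7090 / (14.6990 * 18.3850)
Result: 0.00632398 g/(cm^2*hr)


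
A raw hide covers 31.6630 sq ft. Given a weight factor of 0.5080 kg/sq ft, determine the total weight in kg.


Formula: Weight = area * weight_per_sqft
Substituting: Weight = 31.6630 * 0.5080
Result: 16.0848 kg


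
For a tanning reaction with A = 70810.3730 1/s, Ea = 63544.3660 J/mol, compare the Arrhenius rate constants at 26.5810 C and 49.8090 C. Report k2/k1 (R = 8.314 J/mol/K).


T1 = 26.5810 + 273.15 = 299.7310 K; T2 = 49.8090 + 273.15 = 322.9590 K
k1 = A * exp(-Ea/(R*T1)) = 70810.3730 * exp(-63544.3660/(8.314*299.7310)) = 5.9664e-07 1/s
k2 = A * exp(-Ea/(R*T2)) = 70810.3730 * exp(-63544.3660/(8.314*322.9590)) = 3.7343e-06 1/s
k2/k1 = 3.7343e-06 / 5.9664e-07 = 6.2589


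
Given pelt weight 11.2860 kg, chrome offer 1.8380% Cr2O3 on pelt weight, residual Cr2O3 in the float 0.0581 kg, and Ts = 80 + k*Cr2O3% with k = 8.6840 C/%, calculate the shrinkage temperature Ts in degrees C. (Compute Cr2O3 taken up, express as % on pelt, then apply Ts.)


Offered = pelt * offer_pct / 100 = 11.2860 * 1.8380 / 100 = 0.2074 kg
Uptake = offered - residual = 0.2074 - 0.0581 = 0.1493 kg
Cr2O3% on pelt = uptake / pelt * 100 = 0.1493 / 11.2860 * 100 = 1.3232 %
Ts = 80 + k * Cr2O3% = 80 + 8.6840 * 1.3232 = 91.4907 C


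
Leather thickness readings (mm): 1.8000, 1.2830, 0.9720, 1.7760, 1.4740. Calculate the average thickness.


Formula: Average = sum / n
Substituting: Average = 7.3050 / 5
Result: 1.4610 mm


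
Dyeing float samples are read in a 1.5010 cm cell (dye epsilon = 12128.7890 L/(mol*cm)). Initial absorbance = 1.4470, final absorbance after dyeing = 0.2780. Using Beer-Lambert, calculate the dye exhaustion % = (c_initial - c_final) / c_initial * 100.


c_initial = A_i / (epsilon * l) = 1.4470 / (12128.7890 * 1.5010) = 7.9482e-05 mol/L
c_final = A_f / (epsilon * l) = 0.2780 / (12128.7890 * 1.5010) = 1.5270e-05 mol/L
Exhaustion = (c_initial - c_final) / c_initial * 100 = (7.9482e-05 - 1.5270e-05) / 7.9482e-05 * 100 = 80.7878 %


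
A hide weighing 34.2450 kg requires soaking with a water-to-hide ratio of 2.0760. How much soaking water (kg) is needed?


Formula: Water = hide_weight * ratio
Substituting: Water = 34.2450 * 2.0760
Result: 71.0926 kg


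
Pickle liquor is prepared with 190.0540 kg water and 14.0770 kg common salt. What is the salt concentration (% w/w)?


Formula: Conc = salt / (water + salt) * 100
Substituting: Conc = 14.0770 / (190.0540 + 14.0770) * 100
Result: 6.8961 %


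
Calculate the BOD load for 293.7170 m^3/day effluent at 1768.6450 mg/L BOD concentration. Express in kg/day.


Formula: BOD_load = volume * conc / 1000
Substituting: BOD_load = 293.7170 * 1768.6450 / 1000
Result: 519.4811 kg/day


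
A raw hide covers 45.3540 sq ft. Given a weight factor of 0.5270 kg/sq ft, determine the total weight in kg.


Formula: Weight = area * weight_per_sqft
Substituting: Weight = 45.3540 * 0.5270
Result: 23.9016 kg


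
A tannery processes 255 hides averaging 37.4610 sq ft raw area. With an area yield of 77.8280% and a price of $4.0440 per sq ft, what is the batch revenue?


Raw_total = N * avg_area = 255 * 37.4610 = 9552.5550 sq ft
Finished = Raw_total * yield / 100 = 9552.5550 * 77.8280 / 100 = 7434.5625 sq ft
Value = Finished * price = 7434.5625 * 4.0440 = 30065.3708 $


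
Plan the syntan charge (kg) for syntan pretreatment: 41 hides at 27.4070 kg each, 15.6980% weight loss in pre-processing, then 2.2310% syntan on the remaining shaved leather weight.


Total_raw = N * avg_wt = 41 * 27.4070 = 1123.6870 kg
Substrate = Total_raw * (1 - loss/100) = 1123.6870 * (1 - 15.6980/100) = 947.2906 kg
Syntan = Substrate * pct / 100 = 947.2906 * 2.2310 / 100 = 21.1341 kg


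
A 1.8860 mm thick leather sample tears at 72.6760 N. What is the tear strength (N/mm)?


Formula: Tear strength = force / thickness
Substituting: Tear strength = 72.6760 / 1.8860
Result: 38.5345 N/mm


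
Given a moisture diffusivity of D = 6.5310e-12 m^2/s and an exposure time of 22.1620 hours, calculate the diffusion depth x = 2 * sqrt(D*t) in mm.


t = 22.1620 hr * 3600 = 79783.2000 s
D * t = 6.5310e-12 * 79783.2000 = 5.2106e-07
x = 2 * sqrt(D*t) = 2 * sqrt(5.2106e-07) = 0.0014437 m = 1.4437 mm


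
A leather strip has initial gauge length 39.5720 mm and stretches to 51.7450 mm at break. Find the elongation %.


Formula: Elongation = (Lf - L0) / L0 * 100
Substituting: Elongation = (51.7450 - 39.5720) / 39.5720 * 100
Result: 30.7616 %


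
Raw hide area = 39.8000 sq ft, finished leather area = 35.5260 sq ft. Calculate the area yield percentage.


Formula: Yield = finished / raw * 100
Substituting: Yield = 35.5260 / 39.8000 * 100
Result: 89.2613 %


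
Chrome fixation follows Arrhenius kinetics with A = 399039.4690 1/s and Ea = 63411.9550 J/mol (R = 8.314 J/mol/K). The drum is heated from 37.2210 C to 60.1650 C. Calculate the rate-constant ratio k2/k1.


T1 = 37.2210 + 273.15 = 310.3710 K; T2 = 60.1650 + 273.15 = 333.3150 K
k1 = A * exp(-Ea/(R*T1)) = 399039.4690 * exp(-63411.9550/(8.314*310.3710)) = 8.4832e-06 1/s
k2 = A * exp(-Ea/(R*T2)) = 399039.4690 * exp(-63411.9550/(8.314*333.3150)) = 4.6048e-05 1/s
k2/k1 = 4.6048e-05 / 8.4832e-06 = 5.4281


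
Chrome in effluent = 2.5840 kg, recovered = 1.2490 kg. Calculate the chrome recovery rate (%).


Formula: Recovery = recovered / input * 100
Substituting: Recovery = 1.2490 / 2.5840 * 100
Result: 48.3359 %


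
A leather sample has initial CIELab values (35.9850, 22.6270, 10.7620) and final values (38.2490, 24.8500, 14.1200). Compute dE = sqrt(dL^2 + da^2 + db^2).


dL = 2.2640, da = 2.2230, db = 3.3580
dE = sqrt(2.2640^2 + 2.2230^2 + 3.3580^2) = 4.6199


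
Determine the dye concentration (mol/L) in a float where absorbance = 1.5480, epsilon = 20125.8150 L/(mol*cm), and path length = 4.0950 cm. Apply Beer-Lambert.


Formula: c = A / (epsilon * l)
Substituting: c = 1.5480 / (20125.8150 * 4.0950)
Result: 1.8783e-05 mol/L


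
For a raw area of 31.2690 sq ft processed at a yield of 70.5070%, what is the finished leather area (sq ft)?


Formula: finished = raw * yield / 100
Substituting: finished = 31.2690 * 70.5070 / 100
Result: 22.0468 sq ft


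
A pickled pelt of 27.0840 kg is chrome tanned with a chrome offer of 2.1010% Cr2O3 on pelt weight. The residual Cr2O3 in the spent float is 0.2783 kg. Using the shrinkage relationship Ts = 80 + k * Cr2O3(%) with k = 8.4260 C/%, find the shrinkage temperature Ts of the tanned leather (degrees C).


Offered = pelt * offer_pct / 100 = 27.0840 * 2.1010 / 100 = 0.5690 kg
Uptake = offered - residual = 0.5690 - 0.2783 = 0.2907 kg
Cr2O3% on pelt = uptake / pelt * 100 = 0.2907 / 27.0840 * 100 = 1.0735 %
Ts = 80 + k * Cr2O3% = 80 + 8.4260 * 1.0735 = 89.0449 C


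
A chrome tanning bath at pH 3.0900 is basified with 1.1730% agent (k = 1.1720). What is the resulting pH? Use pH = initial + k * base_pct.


Formula: pH_final = pH_initial + k * base_pct
Substituting: pH_final = 3.0900 + 1.1720 * 1.1730
Result: 4.4648


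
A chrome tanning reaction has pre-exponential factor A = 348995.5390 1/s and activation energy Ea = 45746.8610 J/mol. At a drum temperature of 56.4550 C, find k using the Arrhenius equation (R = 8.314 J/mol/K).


T_K = T_C + 273.15 = 56.4550 + 273.15 = 329.6050 K
exponent = -Ea / (R * T_K) = -45746.8610 / (8.314 * 329.6050) = -16.6939
k = A * exp(exponent) = 348995.5390 * exp(-16.6939) = 0.0196226 1/s


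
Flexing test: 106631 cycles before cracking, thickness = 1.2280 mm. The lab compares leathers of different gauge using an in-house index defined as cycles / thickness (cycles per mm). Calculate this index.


Formula: Index = cycles / thickness
Substituting: Index = 106631 / 1.2280
Result: 86833.0619 cycles/mm


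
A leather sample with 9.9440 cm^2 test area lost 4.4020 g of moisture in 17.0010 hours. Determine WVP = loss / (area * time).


Formula: WVP = loss / (area * time)
Substituting: WVP = 4.4020 / (9.9440 * 17.0010)
Result: 0.0260384 g/(cm^2*hr)


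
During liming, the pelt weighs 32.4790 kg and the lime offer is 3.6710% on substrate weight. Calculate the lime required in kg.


Formula: Lime = substrate * pct / 100
Substituting: Lime = 32.4790 * 3.6710 / 100
Result: 1.1923 kg


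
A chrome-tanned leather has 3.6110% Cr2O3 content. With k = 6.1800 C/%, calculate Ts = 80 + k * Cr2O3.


Formula: Ts = 80 + k * Cr2O3
Substituting: Ts = 80 + 6.1800 * 3.6110
Result: 102.3160 C


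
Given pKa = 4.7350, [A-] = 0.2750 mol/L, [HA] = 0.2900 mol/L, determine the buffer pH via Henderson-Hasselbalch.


ratio = [A-] / [HA] = 0.2750 / 0.2900 = 0.9483
log10(ratio) = -0.0230653
pH = pKa + log10(ratio) = 4.7350 - 0.0230653 = 4.7119


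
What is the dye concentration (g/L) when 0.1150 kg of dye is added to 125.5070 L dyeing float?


Formula: Conc = dye_mass(kg) / volume(L) * 1000
Substituting: Conc = 0.1150 / 125.5070 * 1000
Result: 0.9163 g/L


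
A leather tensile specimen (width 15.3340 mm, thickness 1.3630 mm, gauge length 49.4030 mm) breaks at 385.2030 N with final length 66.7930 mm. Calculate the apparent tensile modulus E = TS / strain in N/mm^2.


TS = F / (w * t) = 385.2030 / (15.3340 * 1.3630) = 18.4306 N/mm^2
strain = (Lf - L0) / L0 = (66.7930 - 49.4030) / 49.4030 = 0.3520
E = TS / strain = 18.4306 / 0.3520 = 52.3591 N/mm^2


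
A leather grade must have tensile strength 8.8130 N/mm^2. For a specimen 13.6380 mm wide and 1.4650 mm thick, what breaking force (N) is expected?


Formula: F = TS * w * t
Substituting: F = 8.8130 * 13.6380 * 1.4650
Result: 176.0808 N


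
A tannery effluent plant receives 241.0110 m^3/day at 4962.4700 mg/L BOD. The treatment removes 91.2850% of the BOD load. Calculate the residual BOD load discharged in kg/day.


Load_in = volume * conc / 1000 = 241.0110 * 4962.4700 / 1000 = 1196.0099 kg/day
Removed = Load_in * eff / 100 = 1196.0099 * 91.2850 / 100 = 1091.7776 kg/day
Load_out = Load_in - Removed = 1196.0099 - 1091.7776 = 104.2323 kg/day


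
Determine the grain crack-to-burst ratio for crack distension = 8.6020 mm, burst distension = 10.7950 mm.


Formula: Ratio = crack / burst
Substituting: Ratio = 8.6020 / 10.7950
Result: 0.7969


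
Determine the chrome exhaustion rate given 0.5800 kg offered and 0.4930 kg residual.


Formula: Uptake = (offered - residual) / offered * 100
Substituting: Uptake = (0.5800 - 0.4930) / 0.5800 * 100
Result: 15.0000 %


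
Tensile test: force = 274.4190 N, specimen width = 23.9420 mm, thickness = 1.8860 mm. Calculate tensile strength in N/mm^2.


Formula: TS = force / (width * thickness)
Substituting: TS = 274.4190 / (23.9420 * 1.8860)
Result: 6.0773 N/mm^2


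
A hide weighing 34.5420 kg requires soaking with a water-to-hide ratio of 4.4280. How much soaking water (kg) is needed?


Formula: Water = hide_weight * ratio
Substituting: Water = 34.5420 * 4.4280
Result: 152.9520 kg


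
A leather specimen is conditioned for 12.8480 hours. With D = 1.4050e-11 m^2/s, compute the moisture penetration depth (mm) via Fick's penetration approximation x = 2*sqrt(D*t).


t = 12.8480 hr * 3600 = 46252.8000 s
D * t = 1.4050e-11 * 46252.8000 = 6.4985e-07
x = 2 * sqrt(D*t) = 2 * sqrt(6.4985e-07) = 0.00161227 m = 1.6123 mm


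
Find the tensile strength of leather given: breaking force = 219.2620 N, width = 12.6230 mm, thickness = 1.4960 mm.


Formula: TS = force / (width * thickness)
Substituting: TS = 219.2620 / (12.6230 * 1.4960)
Result: 11.6110 N/mm^2


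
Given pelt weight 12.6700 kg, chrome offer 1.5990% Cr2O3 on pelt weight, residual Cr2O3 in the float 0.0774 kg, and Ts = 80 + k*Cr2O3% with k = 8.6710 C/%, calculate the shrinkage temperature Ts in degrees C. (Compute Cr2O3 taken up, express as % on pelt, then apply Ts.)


Offered = pelt * offer_pct / 100 = 12.6700 * 1.5990 / 100 = 0.2026 kg
Uptake = offered - residual = 0.2026 - 0.0774 = 0.1252 kg
Cr2O3% on pelt = uptake / pelt * 100 = 0.1252 / 12.6700 * 100 = 0.9881 %
Ts = 80 + k * Cr2O3% = 80 + 8.6710 * 0.9881 = 88.5679 C


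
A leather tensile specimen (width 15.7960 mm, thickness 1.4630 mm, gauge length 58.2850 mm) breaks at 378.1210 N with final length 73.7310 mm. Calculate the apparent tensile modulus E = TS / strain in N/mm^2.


TS = F / (w * t) = 378.1210 / (15.7960 * 1.4630) = 16.3621 N/mm^2
strain = (Lf - L0) / L0 = (73.7310 - 58.2850) / 58.2850 = 0.2650
E = TS / strain = 16.3621 / 0.2650 = 61.7419 N/mm^2


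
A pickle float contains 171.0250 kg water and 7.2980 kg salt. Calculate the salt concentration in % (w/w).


Formula: Conc = salt / (water + salt) * 100
Substituting: Conc = 7.2980 / (171.0250 + 7.2980) * 100
Result: 4.0926 %


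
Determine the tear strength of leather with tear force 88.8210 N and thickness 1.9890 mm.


Formula: Tear strength = force / thickness
Substituting: Tear strength = 88.8210 / 1.9890
Result: 44.6561 N/mm


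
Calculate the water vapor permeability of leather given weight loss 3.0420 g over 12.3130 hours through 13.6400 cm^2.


Formula: WVP = loss / (area * time)
Substituting: WVP = 3.0420 / (13.6400 * 12.3130)
Result: 0.0181126 g/(cm^2*hr)


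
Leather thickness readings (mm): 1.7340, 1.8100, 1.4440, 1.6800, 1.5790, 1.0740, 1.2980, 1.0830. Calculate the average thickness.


Formula: Average = sum / n
Substituting: Average = 11.7020 / 8
Result: 1.4627 mm


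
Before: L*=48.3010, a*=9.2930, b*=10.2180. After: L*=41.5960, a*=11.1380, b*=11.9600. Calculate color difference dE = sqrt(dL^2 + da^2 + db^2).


dL = -6.7050, da = 1.8450, db = 1.7420
dE = sqrt((-6.7050)^2 + 1.8450^2 + 1.7420^2) = 7.1691


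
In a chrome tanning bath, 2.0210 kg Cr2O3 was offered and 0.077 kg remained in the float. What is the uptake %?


Formula: Uptake = (offered - residual) / offered * 100
Substituting: Uptake = (2.0210 - 0.077) / 2.0210 * 100
Result: 96.1900 %


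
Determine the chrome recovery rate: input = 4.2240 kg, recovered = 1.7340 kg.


Formula: Recovery = recovered / input * 100
Substituting: Recovery = 1.7340 / 4.2240 * 100
Result: 41.0511 %


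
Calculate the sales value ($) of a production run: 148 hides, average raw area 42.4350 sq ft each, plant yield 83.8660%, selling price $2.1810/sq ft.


Raw_total = N * avg_area = 148 * 42.4350 = 6280.3800 sq ft
Finished = Raw_total * yield / 100 = 6280.3800 * 83.8660 / 100 = 5267.1035 sq ft
Value = Finished * price = 5267.1035 * 2.1810 = 11487.5527 $


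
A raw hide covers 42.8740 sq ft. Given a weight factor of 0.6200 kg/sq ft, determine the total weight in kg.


Formula: Weight = area * weight_per_sqft
Substituting: Weight = 42.8740 * 0.6200
Result: 26.5819 kg


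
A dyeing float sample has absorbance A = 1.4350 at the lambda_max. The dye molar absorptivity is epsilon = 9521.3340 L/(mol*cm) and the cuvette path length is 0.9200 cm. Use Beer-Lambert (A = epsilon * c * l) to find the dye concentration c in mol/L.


Formula: c = A / (epsilon * l)
Substituting: c = 1.4350 / (9521.3340 * 0.9200)
Result: 1.6382e-04 mol/L


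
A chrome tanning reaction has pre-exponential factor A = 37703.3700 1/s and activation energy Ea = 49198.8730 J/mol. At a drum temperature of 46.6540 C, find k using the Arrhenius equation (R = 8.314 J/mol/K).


T_K = T_C + 273.15 = 46.6540 + 273.15 = 319.8040 K
exponent = -Ea / (R * T_K) = -49198.8730 / (8.314 * 319.8040) = -18.5038
k = A * exp(exponent) = 37703.3700 * exp(-18.5038) = 3.4696e-04 1/s


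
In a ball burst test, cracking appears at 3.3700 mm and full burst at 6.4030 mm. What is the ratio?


Formula: Ratio = crack / burst
Substituting: Ratio = 3.3700 / 6.4030
Result: 0.5263


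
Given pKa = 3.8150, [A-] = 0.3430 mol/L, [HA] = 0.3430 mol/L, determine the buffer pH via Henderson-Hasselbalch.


ratio = [A-] / [HA] = 0.3430 / 0.3430 = 1.0000
log10(ratio) = 0
pH = pKa + log10(ratio) = 3.8150 + 0 = 3.8150


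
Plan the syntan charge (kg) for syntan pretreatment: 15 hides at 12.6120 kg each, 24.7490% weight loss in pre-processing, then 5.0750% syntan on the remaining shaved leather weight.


Total_raw = N * avg_wt = 15 * 12.6120 = 189.1800 kg
Substrate = Total_raw * (1 - loss/100) = 189.1800 * (1 - 24.7490/100) = 142.3598 kg
Syntan = Substrate * pct / 100 = 142.3598 * 5.0750 / 100 = 7.2248 kg


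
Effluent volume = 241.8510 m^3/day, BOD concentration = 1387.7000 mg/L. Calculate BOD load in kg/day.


Formula: BOD_load = volume * conc / 1000
Substituting: BOD_load = 241.8510 * 1387.7000 / 1000
Result: 335.6166 kg/day


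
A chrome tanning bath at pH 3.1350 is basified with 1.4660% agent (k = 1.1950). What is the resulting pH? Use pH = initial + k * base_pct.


Formula: pH_final = pH_initial + k * base_pct
Substituting: pH_final = 3.1350 + 1.1950 * 1.4660
Result: 4.8869


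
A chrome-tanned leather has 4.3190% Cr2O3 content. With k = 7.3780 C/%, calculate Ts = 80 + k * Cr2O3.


Formula: Ts = 80 + k * Cr2O3
Substituting: Ts = 80 + 7.3780 * 4.3190
Result: 111.8656 C


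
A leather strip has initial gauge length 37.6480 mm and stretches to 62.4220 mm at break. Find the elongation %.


Formula: Elongation = (Lf - L0) / L0 * 100
Substituting: Elongation = (62.4220 - 37.6480) / 37.6480 * 100
Result: 65.8043 %


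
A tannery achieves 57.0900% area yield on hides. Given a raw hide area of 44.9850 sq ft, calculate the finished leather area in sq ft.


Formula: finished = raw * yield / 100
Substituting: finished = 44.9850 * 57.0900 / 100
Result: 25.6819 sq ft


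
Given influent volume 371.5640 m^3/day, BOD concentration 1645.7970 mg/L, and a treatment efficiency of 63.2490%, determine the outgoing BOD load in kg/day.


Load_in = volume * conc / 1000 = 371.5640 * 1645.7970 / 1000 = 611.5189 kg/day
Removed = Load_in * eff / 100 = 611.5189 * 63.2490 / 100 = 386.7796 kg/day
Load_out = Load_in - Removed = 611.5189 - 386.7796 = 224.7393 kg/day


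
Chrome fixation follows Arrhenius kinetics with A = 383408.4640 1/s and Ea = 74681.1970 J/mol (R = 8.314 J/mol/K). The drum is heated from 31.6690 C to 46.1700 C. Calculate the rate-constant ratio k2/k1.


T1 = 31.6690 + 273.15 = 304.8190 K; T2 = 46.1700 + 273.15 = 319.3200 K
k1 = A * exp(-Ea/(R*T1)) = 383408.4640 * exp(-74681.1970/(8.314*304.8190)) = 6.1041e-08 1/s
k2 = A * exp(-Ea/(R*T2)) = 383408.4640 * exp(-74681.1970/(8.314*319.3200)) = 2.3271e-07 1/s
k2/k1 = 2.3271e-07 / 6.1041e-08 = 3.8123


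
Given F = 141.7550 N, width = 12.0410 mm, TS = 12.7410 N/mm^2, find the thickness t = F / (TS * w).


Formula: t = F / (TS * w)
Substituting: t = 141.7550 / (12.7410 * 12.0410)
Result: 0.9240 mm


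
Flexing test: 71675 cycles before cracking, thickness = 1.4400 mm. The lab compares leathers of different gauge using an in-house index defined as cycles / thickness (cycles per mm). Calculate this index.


Formula: Index = cycles / thickness
Substituting: Index = 71675 / 1.4400
Result: 49774.3056 cycles/mm


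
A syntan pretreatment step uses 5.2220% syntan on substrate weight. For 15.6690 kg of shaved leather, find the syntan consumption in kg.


Formula: Syntan = substrate * pct / 100
Substituting: Syntan = 15.6690 * 5.2220 / 100
Result: 0.8182 kg


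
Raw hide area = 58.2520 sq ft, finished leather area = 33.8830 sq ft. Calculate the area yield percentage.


Formula: Yield = finished / raw * 100
Substituting: Yield = 33.8830 / 58.2520 * 100
Result: 58.1662 %


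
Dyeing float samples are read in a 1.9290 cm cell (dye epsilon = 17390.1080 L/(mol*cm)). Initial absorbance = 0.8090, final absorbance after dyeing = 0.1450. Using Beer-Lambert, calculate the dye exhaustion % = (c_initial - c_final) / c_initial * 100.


c_initial = A_i / (epsilon * l) = 0.8090 / (17390.1080 * 1.9290) = 2.4116e-05 mol/L
c_final = A_f / (epsilon * l) = 0.1450 / (17390.1080 * 1.9290) = 4.3225e-06 mol/L
Exhaustion = (c_initial - c_final) / c_initial * 100 = (2.4116e-05 - 4.3225e-06) / 2.4116e-05 * 100 = 82.0766 %


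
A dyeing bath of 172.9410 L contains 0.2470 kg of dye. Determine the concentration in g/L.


Formula: Conc = dye_mass(kg) / volume(L) * 1000
Substituting: Conc = 0.2470 / 172.9410 * 1000
Result: 1.4282 g/L


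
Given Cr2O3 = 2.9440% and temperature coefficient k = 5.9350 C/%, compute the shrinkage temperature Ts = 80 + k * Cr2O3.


Formula: Ts = 80 + k * Cr2O3
Substituting: Ts = 80 + 5.9350 * 2.9440
Result: 97.4726 C


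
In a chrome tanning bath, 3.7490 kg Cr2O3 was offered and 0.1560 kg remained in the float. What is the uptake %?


Formula: Uptake = (offered - residual) / offered * 100
Substituting: Uptake = (3.7490 - 0.1560) / 3.7490 * 100
Result: 95.8389 %


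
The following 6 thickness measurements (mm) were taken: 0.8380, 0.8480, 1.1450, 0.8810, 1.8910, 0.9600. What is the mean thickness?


Formula: Average = sum / n
Substituting: Average = 6.5630 / 6
Result: 1.0938 mm


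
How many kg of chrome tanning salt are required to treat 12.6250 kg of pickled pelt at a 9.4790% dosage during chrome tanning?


Formula: Chrome = substrate * pct / 100
Substituting: Chrome = 12.6250 * 9.4790 / 100
Result: 1.1967 kg


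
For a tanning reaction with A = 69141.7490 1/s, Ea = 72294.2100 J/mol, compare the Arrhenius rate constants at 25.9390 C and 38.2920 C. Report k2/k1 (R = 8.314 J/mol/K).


T1 = 25.9390 + 273.15 = 299.0890 K; T2 = 38.2920 + 273.15 = 311.4420 K
k1 = A * exp(-Ea/(R*T1)) = 69141.7490 * exp(-72294.2100/(8.314*299.0890)) = 1.6346e-08 1/s
k2 = A * exp(-Ea/(R*T2)) = 69141.7490 * exp(-72294.2100/(8.314*311.4420)) = 5.1786e-08 1/s
k2/k1 = 5.1786e-08 / 1.6346e-08 = 3.1682


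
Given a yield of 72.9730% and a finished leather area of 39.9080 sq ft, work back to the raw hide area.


Formula: raw = finished * 100 / yield
Substituting: raw = 39.9080 * 100 / 72.9730
Result: 54.6887 sq ft


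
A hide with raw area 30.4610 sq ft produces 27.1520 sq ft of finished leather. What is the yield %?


Formula: Yield = finished / raw * 100
Substituting: Yield = 27.1520 / 30.4610 * 100
Result: 89.1369 %


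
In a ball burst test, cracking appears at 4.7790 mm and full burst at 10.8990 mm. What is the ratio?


Formula: Ratio = crack / burst
Substituting: Ratio = 4.7790 / 10.8990
Result: 0.4385


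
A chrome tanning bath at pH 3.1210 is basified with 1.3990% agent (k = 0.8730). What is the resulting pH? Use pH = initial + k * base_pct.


Formula: pH_final = pH_initial + k * base_pct
Substituting: pH_final = 3.1210 + 0.8730 * 1.3990
Result: 4.3423
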